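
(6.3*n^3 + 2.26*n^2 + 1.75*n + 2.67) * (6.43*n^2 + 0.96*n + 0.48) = 40.509*n^5 + 20.5798*n^4 + 16.4461*n^3 + 19.9329*n^2 + 3.4032*n + 1.2816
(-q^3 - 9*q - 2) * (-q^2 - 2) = q^5 + 11*q^3 + 2*q^2 + 18*q + 4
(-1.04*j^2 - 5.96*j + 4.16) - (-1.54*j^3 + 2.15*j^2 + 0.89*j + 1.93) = 1.54*j^3 - 3.19*j^2 - 6.85*j + 2.23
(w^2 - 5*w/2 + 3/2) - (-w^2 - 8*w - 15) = 2*w^2 + 11*w/2 + 33/2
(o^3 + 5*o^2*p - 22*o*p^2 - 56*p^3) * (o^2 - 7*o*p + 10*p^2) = o^5 - 2*o^4*p - 47*o^3*p^2 + 148*o^2*p^3 + 172*o*p^4 - 560*p^5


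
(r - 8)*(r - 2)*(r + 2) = r^3 - 8*r^2 - 4*r + 32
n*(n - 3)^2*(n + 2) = n^4 - 4*n^3 - 3*n^2 + 18*n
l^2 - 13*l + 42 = (l - 7)*(l - 6)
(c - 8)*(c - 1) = c^2 - 9*c + 8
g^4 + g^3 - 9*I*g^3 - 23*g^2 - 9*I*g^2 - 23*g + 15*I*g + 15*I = (g + 1)*(g - 5*I)*(g - 3*I)*(g - I)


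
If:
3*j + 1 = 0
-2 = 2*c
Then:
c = -1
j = -1/3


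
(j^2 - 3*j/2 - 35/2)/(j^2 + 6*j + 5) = (2*j^2 - 3*j - 35)/(2*(j^2 + 6*j + 5))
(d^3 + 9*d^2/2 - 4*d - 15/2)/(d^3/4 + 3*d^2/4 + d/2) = 2*(2*d^2 + 7*d - 15)/(d*(d + 2))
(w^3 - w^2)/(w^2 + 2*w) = w*(w - 1)/(w + 2)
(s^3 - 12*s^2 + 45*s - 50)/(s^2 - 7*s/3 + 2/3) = 3*(s^2 - 10*s + 25)/(3*s - 1)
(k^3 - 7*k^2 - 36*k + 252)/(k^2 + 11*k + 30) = (k^2 - 13*k + 42)/(k + 5)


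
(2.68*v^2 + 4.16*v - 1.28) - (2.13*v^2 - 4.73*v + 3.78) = 0.55*v^2 + 8.89*v - 5.06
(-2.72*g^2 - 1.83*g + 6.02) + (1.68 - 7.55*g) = -2.72*g^2 - 9.38*g + 7.7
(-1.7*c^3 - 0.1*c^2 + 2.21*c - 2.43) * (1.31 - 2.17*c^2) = 3.689*c^5 + 0.217*c^4 - 7.0227*c^3 + 5.1421*c^2 + 2.8951*c - 3.1833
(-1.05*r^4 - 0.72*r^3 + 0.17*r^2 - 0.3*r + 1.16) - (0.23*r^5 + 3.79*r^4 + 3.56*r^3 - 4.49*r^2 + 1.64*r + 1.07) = -0.23*r^5 - 4.84*r^4 - 4.28*r^3 + 4.66*r^2 - 1.94*r + 0.0899999999999999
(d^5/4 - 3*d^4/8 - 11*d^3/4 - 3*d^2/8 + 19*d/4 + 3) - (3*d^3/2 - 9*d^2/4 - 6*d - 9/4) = d^5/4 - 3*d^4/8 - 17*d^3/4 + 15*d^2/8 + 43*d/4 + 21/4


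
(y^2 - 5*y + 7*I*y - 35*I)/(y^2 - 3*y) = (y^2 + y*(-5 + 7*I) - 35*I)/(y*(y - 3))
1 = 1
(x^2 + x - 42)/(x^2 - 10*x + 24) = (x + 7)/(x - 4)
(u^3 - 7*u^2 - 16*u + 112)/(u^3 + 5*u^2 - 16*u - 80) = (u - 7)/(u + 5)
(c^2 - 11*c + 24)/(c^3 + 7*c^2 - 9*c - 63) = (c - 8)/(c^2 + 10*c + 21)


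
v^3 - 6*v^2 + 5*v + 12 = (v - 4)*(v - 3)*(v + 1)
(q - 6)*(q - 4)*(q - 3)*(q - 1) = q^4 - 14*q^3 + 67*q^2 - 126*q + 72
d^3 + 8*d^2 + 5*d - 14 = (d - 1)*(d + 2)*(d + 7)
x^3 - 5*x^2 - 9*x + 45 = (x - 5)*(x - 3)*(x + 3)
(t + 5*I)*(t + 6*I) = t^2 + 11*I*t - 30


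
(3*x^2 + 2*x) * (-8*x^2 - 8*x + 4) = -24*x^4 - 40*x^3 - 4*x^2 + 8*x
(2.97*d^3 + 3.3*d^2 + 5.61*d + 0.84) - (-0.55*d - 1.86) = 2.97*d^3 + 3.3*d^2 + 6.16*d + 2.7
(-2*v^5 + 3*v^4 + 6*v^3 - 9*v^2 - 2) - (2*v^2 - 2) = -2*v^5 + 3*v^4 + 6*v^3 - 11*v^2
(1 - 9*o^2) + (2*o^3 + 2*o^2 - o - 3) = 2*o^3 - 7*o^2 - o - 2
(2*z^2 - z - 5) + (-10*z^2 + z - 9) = -8*z^2 - 14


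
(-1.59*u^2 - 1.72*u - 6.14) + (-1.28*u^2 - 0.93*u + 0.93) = -2.87*u^2 - 2.65*u - 5.21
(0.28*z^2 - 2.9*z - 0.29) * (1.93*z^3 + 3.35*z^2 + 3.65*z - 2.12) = 0.5404*z^5 - 4.659*z^4 - 9.2527*z^3 - 12.1501*z^2 + 5.0895*z + 0.6148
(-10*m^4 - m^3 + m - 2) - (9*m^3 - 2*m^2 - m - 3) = -10*m^4 - 10*m^3 + 2*m^2 + 2*m + 1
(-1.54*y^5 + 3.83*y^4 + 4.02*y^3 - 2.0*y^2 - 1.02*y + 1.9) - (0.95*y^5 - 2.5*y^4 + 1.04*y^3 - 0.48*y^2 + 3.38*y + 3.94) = -2.49*y^5 + 6.33*y^4 + 2.98*y^3 - 1.52*y^2 - 4.4*y - 2.04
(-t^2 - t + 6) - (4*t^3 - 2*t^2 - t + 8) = -4*t^3 + t^2 - 2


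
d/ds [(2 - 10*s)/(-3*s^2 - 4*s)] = 2*(-15*s^2 + 6*s + 4)/(s^2*(9*s^2 + 24*s + 16))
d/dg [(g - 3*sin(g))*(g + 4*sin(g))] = g*cos(g) + 2*g + sin(g) - 12*sin(2*g)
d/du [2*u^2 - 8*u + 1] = 4*u - 8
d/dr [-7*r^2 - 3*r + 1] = -14*r - 3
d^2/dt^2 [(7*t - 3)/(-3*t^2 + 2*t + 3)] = 2*(4*(3*t - 1)^2*(7*t - 3) + (63*t - 23)*(-3*t^2 + 2*t + 3))/(-3*t^2 + 2*t + 3)^3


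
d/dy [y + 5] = 1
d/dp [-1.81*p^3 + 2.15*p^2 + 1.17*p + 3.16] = -5.43*p^2 + 4.3*p + 1.17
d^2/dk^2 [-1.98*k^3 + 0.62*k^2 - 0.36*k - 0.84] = 1.24 - 11.88*k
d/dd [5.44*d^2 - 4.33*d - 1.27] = 10.88*d - 4.33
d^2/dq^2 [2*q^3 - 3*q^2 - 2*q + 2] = 12*q - 6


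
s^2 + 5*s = s*(s + 5)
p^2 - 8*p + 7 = (p - 7)*(p - 1)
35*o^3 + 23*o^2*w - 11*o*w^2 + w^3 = (-7*o + w)*(-5*o + w)*(o + w)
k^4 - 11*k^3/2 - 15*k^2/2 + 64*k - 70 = (k - 5)*(k - 2)^2*(k + 7/2)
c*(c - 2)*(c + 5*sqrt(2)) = c^3 - 2*c^2 + 5*sqrt(2)*c^2 - 10*sqrt(2)*c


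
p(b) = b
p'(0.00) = 1.00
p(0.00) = 0.00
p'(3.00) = 1.00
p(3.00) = 3.00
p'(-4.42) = 1.00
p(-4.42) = -4.42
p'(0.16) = 1.00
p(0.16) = 0.16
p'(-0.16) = 1.00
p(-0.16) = -0.16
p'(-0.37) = 1.00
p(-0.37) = -0.37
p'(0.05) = 1.00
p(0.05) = 0.05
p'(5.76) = 1.00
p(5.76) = 5.76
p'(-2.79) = 1.00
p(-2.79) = -2.79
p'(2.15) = 1.00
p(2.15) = 2.15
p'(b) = 1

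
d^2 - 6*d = d*(d - 6)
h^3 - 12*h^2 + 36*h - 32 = (h - 8)*(h - 2)^2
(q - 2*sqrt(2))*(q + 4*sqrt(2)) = q^2 + 2*sqrt(2)*q - 16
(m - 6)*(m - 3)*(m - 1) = m^3 - 10*m^2 + 27*m - 18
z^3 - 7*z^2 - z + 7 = (z - 7)*(z - 1)*(z + 1)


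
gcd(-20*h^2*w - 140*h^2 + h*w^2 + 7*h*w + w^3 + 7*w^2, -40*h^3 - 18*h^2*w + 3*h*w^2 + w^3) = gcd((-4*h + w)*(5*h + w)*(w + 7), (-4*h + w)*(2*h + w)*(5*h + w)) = -20*h^2 + h*w + w^2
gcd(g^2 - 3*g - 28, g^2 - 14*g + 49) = g - 7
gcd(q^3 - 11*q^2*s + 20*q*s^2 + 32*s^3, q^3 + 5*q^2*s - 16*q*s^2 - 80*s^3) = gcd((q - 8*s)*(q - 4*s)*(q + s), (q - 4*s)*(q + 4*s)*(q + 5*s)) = q - 4*s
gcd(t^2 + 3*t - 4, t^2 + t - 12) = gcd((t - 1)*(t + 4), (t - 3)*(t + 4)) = t + 4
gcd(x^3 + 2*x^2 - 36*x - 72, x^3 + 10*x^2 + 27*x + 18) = x + 6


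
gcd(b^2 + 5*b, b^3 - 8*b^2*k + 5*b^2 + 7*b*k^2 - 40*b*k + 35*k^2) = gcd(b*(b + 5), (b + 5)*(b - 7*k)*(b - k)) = b + 5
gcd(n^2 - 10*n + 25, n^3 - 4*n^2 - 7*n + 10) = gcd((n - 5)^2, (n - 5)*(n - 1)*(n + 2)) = n - 5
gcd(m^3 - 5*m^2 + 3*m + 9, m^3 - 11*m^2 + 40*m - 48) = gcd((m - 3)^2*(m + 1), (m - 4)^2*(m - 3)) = m - 3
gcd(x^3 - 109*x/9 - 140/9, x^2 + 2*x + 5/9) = x + 5/3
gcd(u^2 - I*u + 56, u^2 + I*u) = 1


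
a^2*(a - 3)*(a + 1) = a^4 - 2*a^3 - 3*a^2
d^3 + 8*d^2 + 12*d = d*(d + 2)*(d + 6)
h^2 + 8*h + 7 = (h + 1)*(h + 7)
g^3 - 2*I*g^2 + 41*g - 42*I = (g - 7*I)*(g - I)*(g + 6*I)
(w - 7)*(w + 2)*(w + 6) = w^3 + w^2 - 44*w - 84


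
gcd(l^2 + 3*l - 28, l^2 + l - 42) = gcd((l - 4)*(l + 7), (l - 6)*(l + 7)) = l + 7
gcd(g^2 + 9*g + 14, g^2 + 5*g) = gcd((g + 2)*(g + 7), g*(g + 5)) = 1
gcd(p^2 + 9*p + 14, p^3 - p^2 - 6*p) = p + 2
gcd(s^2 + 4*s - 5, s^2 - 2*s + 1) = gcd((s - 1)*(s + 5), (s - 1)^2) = s - 1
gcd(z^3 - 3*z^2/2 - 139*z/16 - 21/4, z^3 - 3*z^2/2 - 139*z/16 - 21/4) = z^3 - 3*z^2/2 - 139*z/16 - 21/4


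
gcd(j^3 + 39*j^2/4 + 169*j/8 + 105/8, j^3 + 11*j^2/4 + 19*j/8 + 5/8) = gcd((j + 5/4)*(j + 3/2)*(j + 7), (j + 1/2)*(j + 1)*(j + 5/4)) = j + 5/4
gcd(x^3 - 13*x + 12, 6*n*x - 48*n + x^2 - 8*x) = 1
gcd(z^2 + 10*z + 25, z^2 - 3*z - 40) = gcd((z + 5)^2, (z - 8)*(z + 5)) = z + 5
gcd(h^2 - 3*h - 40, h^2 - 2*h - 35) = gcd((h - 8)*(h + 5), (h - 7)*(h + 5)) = h + 5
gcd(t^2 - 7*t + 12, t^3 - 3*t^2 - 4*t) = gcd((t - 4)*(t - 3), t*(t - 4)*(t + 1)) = t - 4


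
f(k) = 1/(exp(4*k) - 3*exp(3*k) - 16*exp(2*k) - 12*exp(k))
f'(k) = (-4*exp(4*k) + 9*exp(3*k) + 32*exp(2*k) + 12*exp(k))/(exp(4*k) - 3*exp(3*k) - 16*exp(2*k) - 12*exp(k))^2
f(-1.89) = -0.46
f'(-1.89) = 0.54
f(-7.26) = -118.41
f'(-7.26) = 118.52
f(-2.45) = -0.86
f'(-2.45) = 0.96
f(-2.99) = -1.55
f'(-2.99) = 1.65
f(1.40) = -0.00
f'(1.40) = 0.00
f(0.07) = -0.03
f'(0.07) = 0.05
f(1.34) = -0.00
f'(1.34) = 0.00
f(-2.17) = -0.63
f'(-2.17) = 0.72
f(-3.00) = -1.57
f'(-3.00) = 1.67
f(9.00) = 0.00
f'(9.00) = 0.00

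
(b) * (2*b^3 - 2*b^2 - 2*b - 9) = 2*b^4 - 2*b^3 - 2*b^2 - 9*b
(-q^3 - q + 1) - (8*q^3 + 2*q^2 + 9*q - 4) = -9*q^3 - 2*q^2 - 10*q + 5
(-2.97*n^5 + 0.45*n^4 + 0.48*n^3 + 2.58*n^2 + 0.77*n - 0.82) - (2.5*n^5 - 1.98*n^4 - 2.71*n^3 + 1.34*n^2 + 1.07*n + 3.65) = -5.47*n^5 + 2.43*n^4 + 3.19*n^3 + 1.24*n^2 - 0.3*n - 4.47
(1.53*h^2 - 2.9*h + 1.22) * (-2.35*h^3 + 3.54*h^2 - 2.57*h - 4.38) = -3.5955*h^5 + 12.2312*h^4 - 17.0651*h^3 + 5.0704*h^2 + 9.5666*h - 5.3436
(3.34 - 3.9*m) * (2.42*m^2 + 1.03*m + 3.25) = -9.438*m^3 + 4.0658*m^2 - 9.2348*m + 10.855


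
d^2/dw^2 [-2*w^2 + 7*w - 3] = -4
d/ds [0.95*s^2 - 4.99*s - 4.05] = 1.9*s - 4.99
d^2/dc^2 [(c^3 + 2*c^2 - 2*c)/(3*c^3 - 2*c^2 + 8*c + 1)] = 6*(8*c^6 - 42*c^5 - 42*c^4 + 32*c^3 + 24*c^2 - 3*c + 6)/(27*c^9 - 54*c^8 + 252*c^7 - 269*c^6 + 636*c^5 - 228*c^4 + 425*c^3 + 186*c^2 + 24*c + 1)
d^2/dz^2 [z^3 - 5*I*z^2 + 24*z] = 6*z - 10*I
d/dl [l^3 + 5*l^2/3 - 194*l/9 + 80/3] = 3*l^2 + 10*l/3 - 194/9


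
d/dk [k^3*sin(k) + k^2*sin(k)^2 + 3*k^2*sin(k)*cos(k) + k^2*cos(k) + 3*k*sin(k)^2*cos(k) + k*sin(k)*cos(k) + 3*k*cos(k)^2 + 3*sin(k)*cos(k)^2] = k^3*cos(k) + 2*k^2*sin(k) + k^2*sin(2*k) + 3*k^2*cos(2*k) - 3*k*sin(k)/4 + 9*k*sin(3*k)/4 + 2*k*cos(k) + k + sin(2*k)/2 + 3*cos(k)/2 + 3*cos(2*k)/2 + 3*cos(3*k)/2 + 3/2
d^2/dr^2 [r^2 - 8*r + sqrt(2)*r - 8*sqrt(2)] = 2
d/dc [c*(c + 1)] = 2*c + 1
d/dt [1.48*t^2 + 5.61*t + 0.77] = 2.96*t + 5.61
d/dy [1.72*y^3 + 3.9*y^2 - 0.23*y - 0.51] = 5.16*y^2 + 7.8*y - 0.23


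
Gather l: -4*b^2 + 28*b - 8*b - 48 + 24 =-4*b^2 + 20*b - 24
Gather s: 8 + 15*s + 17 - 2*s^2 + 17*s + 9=-2*s^2 + 32*s + 34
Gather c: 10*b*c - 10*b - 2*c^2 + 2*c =-10*b - 2*c^2 + c*(10*b + 2)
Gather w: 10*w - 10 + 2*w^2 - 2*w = 2*w^2 + 8*w - 10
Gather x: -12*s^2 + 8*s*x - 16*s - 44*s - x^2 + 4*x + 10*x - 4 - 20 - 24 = -12*s^2 - 60*s - x^2 + x*(8*s + 14) - 48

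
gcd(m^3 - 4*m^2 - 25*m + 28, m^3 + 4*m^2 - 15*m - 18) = 1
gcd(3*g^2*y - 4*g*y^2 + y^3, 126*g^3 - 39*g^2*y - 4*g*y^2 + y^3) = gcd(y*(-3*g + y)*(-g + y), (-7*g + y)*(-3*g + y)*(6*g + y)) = -3*g + y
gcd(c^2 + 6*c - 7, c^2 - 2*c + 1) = c - 1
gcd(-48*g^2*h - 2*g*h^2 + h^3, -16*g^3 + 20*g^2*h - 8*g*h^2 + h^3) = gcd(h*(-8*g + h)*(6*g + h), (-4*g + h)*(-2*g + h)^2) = 1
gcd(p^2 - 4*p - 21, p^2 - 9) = p + 3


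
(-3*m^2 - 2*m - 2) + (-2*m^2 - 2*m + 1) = -5*m^2 - 4*m - 1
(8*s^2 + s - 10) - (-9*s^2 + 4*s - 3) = 17*s^2 - 3*s - 7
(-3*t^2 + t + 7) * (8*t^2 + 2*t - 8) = -24*t^4 + 2*t^3 + 82*t^2 + 6*t - 56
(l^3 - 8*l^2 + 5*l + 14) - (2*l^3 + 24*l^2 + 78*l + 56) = -l^3 - 32*l^2 - 73*l - 42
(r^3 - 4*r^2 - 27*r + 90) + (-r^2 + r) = r^3 - 5*r^2 - 26*r + 90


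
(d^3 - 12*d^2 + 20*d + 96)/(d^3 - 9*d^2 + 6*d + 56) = (d^2 - 14*d + 48)/(d^2 - 11*d + 28)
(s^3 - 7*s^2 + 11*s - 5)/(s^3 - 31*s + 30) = (s - 1)/(s + 6)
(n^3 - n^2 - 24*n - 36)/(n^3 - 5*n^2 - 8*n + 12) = (n + 3)/(n - 1)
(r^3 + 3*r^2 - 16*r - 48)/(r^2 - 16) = r + 3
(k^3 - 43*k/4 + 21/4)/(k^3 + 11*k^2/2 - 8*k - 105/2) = (k - 1/2)/(k + 5)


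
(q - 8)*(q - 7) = q^2 - 15*q + 56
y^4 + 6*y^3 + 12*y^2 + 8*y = y*(y + 2)^3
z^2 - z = z*(z - 1)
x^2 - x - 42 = (x - 7)*(x + 6)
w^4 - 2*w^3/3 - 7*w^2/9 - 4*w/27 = w*(w - 4/3)*(w + 1/3)^2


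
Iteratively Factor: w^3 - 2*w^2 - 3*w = (w + 1)*(w^2 - 3*w) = w*(w + 1)*(w - 3)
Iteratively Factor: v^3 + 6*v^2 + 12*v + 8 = (v + 2)*(v^2 + 4*v + 4) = (v + 2)^2*(v + 2)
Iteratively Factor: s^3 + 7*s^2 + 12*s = (s)*(s^2 + 7*s + 12) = s*(s + 4)*(s + 3)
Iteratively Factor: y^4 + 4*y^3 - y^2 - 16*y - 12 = (y - 2)*(y^3 + 6*y^2 + 11*y + 6) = (y - 2)*(y + 1)*(y^2 + 5*y + 6) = (y - 2)*(y + 1)*(y + 2)*(y + 3)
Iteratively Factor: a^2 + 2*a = (a + 2)*(a)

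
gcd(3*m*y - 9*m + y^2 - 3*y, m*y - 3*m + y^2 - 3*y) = y - 3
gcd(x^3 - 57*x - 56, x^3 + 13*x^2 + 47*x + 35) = x^2 + 8*x + 7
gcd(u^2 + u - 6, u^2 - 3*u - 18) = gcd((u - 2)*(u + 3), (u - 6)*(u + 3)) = u + 3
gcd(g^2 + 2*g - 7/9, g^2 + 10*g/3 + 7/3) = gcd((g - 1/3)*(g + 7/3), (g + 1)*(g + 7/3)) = g + 7/3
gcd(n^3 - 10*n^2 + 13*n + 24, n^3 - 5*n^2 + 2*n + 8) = n + 1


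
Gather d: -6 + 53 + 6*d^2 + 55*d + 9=6*d^2 + 55*d + 56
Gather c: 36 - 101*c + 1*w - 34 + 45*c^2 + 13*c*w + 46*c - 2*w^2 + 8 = 45*c^2 + c*(13*w - 55) - 2*w^2 + w + 10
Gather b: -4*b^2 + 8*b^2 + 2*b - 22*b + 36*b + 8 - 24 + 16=4*b^2 + 16*b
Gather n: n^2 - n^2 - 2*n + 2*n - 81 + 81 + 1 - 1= 0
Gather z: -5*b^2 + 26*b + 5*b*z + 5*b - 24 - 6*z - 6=-5*b^2 + 31*b + z*(5*b - 6) - 30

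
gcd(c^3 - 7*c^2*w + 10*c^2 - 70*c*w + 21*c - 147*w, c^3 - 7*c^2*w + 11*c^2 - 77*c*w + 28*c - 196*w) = -c^2 + 7*c*w - 7*c + 49*w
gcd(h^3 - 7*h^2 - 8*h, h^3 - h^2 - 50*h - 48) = h^2 - 7*h - 8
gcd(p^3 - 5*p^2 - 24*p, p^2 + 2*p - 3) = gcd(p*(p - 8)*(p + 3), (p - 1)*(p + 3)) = p + 3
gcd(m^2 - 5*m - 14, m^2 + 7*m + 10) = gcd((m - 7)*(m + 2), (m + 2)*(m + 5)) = m + 2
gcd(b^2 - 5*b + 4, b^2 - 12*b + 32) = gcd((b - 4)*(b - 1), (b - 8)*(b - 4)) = b - 4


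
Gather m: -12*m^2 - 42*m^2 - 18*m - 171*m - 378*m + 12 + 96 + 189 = -54*m^2 - 567*m + 297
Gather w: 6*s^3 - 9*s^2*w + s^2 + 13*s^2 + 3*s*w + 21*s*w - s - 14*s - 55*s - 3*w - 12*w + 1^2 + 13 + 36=6*s^3 + 14*s^2 - 70*s + w*(-9*s^2 + 24*s - 15) + 50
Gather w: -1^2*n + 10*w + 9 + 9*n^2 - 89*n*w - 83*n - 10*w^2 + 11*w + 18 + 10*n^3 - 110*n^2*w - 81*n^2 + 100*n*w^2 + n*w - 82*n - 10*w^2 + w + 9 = 10*n^3 - 72*n^2 - 166*n + w^2*(100*n - 20) + w*(-110*n^2 - 88*n + 22) + 36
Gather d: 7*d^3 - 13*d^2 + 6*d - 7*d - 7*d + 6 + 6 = 7*d^3 - 13*d^2 - 8*d + 12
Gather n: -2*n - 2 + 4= 2 - 2*n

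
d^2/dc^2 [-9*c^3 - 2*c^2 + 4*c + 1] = -54*c - 4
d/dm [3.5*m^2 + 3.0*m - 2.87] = 7.0*m + 3.0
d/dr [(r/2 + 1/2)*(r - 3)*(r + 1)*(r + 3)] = 2*r^3 + 3*r^2 - 8*r - 9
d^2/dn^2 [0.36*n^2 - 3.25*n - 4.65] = 0.720000000000000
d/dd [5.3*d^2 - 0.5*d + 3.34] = 10.6*d - 0.5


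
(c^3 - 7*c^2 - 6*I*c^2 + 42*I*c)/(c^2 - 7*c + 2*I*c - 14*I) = c*(c - 6*I)/(c + 2*I)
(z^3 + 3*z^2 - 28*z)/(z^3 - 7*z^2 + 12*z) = (z + 7)/(z - 3)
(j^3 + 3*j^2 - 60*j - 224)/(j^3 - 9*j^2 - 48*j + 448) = (j + 4)/(j - 8)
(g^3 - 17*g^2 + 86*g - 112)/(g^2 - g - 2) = (g^2 - 15*g + 56)/(g + 1)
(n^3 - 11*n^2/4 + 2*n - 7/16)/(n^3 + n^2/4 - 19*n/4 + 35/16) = (2*n - 1)/(2*n + 5)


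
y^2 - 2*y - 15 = (y - 5)*(y + 3)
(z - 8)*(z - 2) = z^2 - 10*z + 16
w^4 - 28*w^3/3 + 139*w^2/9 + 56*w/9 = w*(w - 7)*(w - 8/3)*(w + 1/3)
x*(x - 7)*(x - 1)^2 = x^4 - 9*x^3 + 15*x^2 - 7*x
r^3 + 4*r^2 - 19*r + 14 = (r - 2)*(r - 1)*(r + 7)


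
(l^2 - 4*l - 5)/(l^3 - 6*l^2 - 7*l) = (l - 5)/(l*(l - 7))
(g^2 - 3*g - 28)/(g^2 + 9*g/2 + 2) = 2*(g - 7)/(2*g + 1)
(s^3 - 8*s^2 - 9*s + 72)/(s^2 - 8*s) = s - 9/s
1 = 1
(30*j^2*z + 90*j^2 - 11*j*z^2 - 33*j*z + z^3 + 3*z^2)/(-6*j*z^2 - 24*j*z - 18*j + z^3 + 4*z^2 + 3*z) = (-5*j + z)/(z + 1)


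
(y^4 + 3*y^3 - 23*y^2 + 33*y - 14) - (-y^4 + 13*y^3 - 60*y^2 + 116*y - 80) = 2*y^4 - 10*y^3 + 37*y^2 - 83*y + 66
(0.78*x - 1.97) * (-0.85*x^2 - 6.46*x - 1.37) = -0.663*x^3 - 3.3643*x^2 + 11.6576*x + 2.6989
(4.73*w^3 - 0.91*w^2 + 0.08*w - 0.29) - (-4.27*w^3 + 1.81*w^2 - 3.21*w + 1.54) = 9.0*w^3 - 2.72*w^2 + 3.29*w - 1.83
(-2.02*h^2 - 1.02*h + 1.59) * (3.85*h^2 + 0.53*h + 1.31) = -7.777*h^4 - 4.9976*h^3 + 2.9347*h^2 - 0.4935*h + 2.0829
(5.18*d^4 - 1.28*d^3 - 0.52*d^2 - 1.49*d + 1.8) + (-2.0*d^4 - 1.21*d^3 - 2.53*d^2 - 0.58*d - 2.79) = 3.18*d^4 - 2.49*d^3 - 3.05*d^2 - 2.07*d - 0.99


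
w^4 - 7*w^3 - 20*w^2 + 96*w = w*(w - 8)*(w - 3)*(w + 4)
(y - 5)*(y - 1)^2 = y^3 - 7*y^2 + 11*y - 5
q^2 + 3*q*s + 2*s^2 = (q + s)*(q + 2*s)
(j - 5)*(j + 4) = j^2 - j - 20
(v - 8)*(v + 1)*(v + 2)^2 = v^4 - 3*v^3 - 32*v^2 - 60*v - 32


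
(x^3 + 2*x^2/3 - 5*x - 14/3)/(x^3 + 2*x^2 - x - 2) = (x - 7/3)/(x - 1)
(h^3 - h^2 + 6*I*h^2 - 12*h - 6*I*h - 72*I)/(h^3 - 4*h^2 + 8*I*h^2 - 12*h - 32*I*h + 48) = (h + 3)/(h + 2*I)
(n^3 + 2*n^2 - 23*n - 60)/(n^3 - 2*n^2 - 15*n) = (n + 4)/n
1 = 1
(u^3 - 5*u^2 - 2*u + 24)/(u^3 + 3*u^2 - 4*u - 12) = (u^2 - 7*u + 12)/(u^2 + u - 6)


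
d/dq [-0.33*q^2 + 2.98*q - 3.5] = 2.98 - 0.66*q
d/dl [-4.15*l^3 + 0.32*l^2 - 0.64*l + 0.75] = -12.45*l^2 + 0.64*l - 0.64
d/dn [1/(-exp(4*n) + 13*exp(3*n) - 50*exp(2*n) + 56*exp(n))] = (4*exp(3*n) - 39*exp(2*n) + 100*exp(n) - 56)*exp(-n)/(exp(3*n) - 13*exp(2*n) + 50*exp(n) - 56)^2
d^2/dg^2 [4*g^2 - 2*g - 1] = 8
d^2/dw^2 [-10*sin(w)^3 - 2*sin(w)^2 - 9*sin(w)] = 90*sin(w)^3 + 8*sin(w)^2 - 51*sin(w) - 4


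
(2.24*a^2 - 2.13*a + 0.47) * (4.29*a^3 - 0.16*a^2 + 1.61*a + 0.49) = 9.6096*a^5 - 9.4961*a^4 + 5.9635*a^3 - 2.4069*a^2 - 0.287*a + 0.2303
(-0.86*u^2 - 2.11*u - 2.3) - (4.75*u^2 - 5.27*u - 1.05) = -5.61*u^2 + 3.16*u - 1.25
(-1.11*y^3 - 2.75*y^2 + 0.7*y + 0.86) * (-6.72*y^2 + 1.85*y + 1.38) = 7.4592*y^5 + 16.4265*y^4 - 11.3233*y^3 - 8.2792*y^2 + 2.557*y + 1.1868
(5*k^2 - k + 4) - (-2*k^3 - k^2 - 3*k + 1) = 2*k^3 + 6*k^2 + 2*k + 3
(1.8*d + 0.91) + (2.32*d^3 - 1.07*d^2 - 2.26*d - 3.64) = 2.32*d^3 - 1.07*d^2 - 0.46*d - 2.73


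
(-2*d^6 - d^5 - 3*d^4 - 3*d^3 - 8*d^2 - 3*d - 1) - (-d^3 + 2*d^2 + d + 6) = -2*d^6 - d^5 - 3*d^4 - 2*d^3 - 10*d^2 - 4*d - 7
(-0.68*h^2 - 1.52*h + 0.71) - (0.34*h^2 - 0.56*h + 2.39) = -1.02*h^2 - 0.96*h - 1.68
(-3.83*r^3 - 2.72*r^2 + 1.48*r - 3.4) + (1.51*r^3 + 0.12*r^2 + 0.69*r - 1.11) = -2.32*r^3 - 2.6*r^2 + 2.17*r - 4.51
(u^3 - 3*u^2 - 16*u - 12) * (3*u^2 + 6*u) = 3*u^5 - 3*u^4 - 66*u^3 - 132*u^2 - 72*u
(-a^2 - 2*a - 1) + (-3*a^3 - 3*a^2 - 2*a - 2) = -3*a^3 - 4*a^2 - 4*a - 3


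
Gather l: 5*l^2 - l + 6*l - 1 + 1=5*l^2 + 5*l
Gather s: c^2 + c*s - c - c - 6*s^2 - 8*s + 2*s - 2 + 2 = c^2 - 2*c - 6*s^2 + s*(c - 6)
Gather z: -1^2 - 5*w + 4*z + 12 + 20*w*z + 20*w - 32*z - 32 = 15*w + z*(20*w - 28) - 21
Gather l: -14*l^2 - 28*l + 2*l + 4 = -14*l^2 - 26*l + 4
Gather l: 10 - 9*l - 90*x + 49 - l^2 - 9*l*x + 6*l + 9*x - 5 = -l^2 + l*(-9*x - 3) - 81*x + 54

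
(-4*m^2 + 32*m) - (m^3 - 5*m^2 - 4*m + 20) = -m^3 + m^2 + 36*m - 20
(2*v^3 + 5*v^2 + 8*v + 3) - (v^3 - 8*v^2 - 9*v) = v^3 + 13*v^2 + 17*v + 3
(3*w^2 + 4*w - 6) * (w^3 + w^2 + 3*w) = 3*w^5 + 7*w^4 + 7*w^3 + 6*w^2 - 18*w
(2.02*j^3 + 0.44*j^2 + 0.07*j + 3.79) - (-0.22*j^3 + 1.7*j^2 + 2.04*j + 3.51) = 2.24*j^3 - 1.26*j^2 - 1.97*j + 0.28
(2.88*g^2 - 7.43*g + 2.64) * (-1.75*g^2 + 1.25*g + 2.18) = -5.04*g^4 + 16.6025*g^3 - 7.6291*g^2 - 12.8974*g + 5.7552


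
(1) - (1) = 0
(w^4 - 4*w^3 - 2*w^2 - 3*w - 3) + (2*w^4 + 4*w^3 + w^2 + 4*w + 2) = 3*w^4 - w^2 + w - 1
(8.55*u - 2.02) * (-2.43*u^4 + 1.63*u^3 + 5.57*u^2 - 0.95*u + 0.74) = -20.7765*u^5 + 18.8451*u^4 + 44.3309*u^3 - 19.3739*u^2 + 8.246*u - 1.4948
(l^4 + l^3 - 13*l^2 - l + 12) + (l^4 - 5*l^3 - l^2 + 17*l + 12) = 2*l^4 - 4*l^3 - 14*l^2 + 16*l + 24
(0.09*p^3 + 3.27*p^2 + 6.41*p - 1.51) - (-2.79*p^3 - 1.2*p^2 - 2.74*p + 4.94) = 2.88*p^3 + 4.47*p^2 + 9.15*p - 6.45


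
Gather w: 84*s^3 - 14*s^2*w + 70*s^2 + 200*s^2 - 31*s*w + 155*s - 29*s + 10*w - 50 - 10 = 84*s^3 + 270*s^2 + 126*s + w*(-14*s^2 - 31*s + 10) - 60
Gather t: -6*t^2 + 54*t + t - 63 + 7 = -6*t^2 + 55*t - 56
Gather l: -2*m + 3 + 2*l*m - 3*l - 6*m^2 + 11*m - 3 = l*(2*m - 3) - 6*m^2 + 9*m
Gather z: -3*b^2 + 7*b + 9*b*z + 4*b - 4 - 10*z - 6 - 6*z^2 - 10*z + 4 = -3*b^2 + 11*b - 6*z^2 + z*(9*b - 20) - 6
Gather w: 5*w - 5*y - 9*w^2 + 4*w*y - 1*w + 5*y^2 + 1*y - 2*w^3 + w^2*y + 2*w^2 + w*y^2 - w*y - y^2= -2*w^3 + w^2*(y - 7) + w*(y^2 + 3*y + 4) + 4*y^2 - 4*y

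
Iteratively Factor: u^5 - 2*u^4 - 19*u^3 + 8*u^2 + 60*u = (u + 3)*(u^4 - 5*u^3 - 4*u^2 + 20*u) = (u - 2)*(u + 3)*(u^3 - 3*u^2 - 10*u) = (u - 2)*(u + 2)*(u + 3)*(u^2 - 5*u) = u*(u - 2)*(u + 2)*(u + 3)*(u - 5)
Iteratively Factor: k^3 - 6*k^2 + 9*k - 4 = (k - 4)*(k^2 - 2*k + 1) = (k - 4)*(k - 1)*(k - 1)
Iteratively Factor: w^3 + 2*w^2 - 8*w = (w)*(w^2 + 2*w - 8) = w*(w - 2)*(w + 4)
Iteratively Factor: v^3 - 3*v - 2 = (v - 2)*(v^2 + 2*v + 1) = (v - 2)*(v + 1)*(v + 1)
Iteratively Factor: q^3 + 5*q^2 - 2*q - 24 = (q + 4)*(q^2 + q - 6) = (q - 2)*(q + 4)*(q + 3)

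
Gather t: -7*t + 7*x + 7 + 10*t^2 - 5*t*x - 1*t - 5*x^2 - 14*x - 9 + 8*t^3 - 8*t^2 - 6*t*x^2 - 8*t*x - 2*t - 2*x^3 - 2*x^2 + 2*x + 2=8*t^3 + 2*t^2 + t*(-6*x^2 - 13*x - 10) - 2*x^3 - 7*x^2 - 5*x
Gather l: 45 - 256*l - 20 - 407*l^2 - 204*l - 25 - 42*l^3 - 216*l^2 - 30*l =-42*l^3 - 623*l^2 - 490*l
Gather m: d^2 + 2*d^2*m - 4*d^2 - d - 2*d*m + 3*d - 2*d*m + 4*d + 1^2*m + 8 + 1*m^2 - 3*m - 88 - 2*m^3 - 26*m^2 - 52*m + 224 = -3*d^2 + 6*d - 2*m^3 - 25*m^2 + m*(2*d^2 - 4*d - 54) + 144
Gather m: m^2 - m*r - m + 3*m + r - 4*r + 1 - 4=m^2 + m*(2 - r) - 3*r - 3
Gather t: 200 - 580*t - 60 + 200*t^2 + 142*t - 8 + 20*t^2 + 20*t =220*t^2 - 418*t + 132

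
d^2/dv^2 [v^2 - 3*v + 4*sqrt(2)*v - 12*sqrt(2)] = 2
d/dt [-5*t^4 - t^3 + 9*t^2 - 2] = t*(-20*t^2 - 3*t + 18)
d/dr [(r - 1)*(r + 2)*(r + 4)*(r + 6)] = 4*r^3 + 33*r^2 + 64*r + 4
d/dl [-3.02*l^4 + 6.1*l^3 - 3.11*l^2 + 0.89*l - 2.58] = -12.08*l^3 + 18.3*l^2 - 6.22*l + 0.89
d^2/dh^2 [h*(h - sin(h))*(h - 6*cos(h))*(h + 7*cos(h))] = -sqrt(2)*h^3*cos(h + pi/4) + 2*h^2*sin(2*h) - 6*sqrt(2)*h^2*sin(h + pi/4) + 84*h^2*cos(2*h) + 12*h^2 - 33*h*sin(h)/2 + 168*h*sin(2*h) - 189*h*sin(3*h)/2 + 6*h*cos(h) - 4*h*cos(2*h) - sin(2*h) + 21*cos(h) - 42*cos(2*h) + 63*cos(3*h) - 42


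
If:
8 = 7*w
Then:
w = 8/7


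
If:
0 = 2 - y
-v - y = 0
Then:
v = -2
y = 2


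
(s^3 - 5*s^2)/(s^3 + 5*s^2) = (s - 5)/(s + 5)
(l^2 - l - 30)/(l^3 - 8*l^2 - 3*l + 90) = (l + 5)/(l^2 - 2*l - 15)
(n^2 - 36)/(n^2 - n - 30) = (n + 6)/(n + 5)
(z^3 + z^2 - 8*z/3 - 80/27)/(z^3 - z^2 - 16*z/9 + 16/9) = (9*z^2 - 3*z - 20)/(3*(3*z^2 - 7*z + 4))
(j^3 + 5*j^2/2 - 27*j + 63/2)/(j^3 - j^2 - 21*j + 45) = (2*j^2 + 11*j - 21)/(2*(j^2 + 2*j - 15))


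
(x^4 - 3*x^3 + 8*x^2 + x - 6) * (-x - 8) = -x^5 - 5*x^4 + 16*x^3 - 65*x^2 - 2*x + 48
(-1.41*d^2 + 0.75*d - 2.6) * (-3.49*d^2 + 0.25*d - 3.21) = 4.9209*d^4 - 2.97*d^3 + 13.7876*d^2 - 3.0575*d + 8.346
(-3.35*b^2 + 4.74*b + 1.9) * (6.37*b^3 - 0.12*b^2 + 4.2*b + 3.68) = -21.3395*b^5 + 30.5958*b^4 - 2.5358*b^3 + 7.352*b^2 + 25.4232*b + 6.992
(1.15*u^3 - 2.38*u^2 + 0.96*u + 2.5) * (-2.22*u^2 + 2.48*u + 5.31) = -2.553*u^5 + 8.1356*u^4 - 1.9271*u^3 - 15.807*u^2 + 11.2976*u + 13.275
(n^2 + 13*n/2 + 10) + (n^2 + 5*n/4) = 2*n^2 + 31*n/4 + 10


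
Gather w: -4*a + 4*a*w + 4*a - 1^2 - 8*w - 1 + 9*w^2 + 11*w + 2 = 9*w^2 + w*(4*a + 3)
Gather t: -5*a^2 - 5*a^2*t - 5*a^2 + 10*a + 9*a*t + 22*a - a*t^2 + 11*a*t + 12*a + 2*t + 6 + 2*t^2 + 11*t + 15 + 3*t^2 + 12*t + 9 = -10*a^2 + 44*a + t^2*(5 - a) + t*(-5*a^2 + 20*a + 25) + 30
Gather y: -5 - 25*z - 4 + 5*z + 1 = -20*z - 8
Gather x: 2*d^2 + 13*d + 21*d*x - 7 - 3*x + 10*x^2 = 2*d^2 + 13*d + 10*x^2 + x*(21*d - 3) - 7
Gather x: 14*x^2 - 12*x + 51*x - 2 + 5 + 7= 14*x^2 + 39*x + 10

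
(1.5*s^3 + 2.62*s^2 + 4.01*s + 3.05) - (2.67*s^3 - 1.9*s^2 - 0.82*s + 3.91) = -1.17*s^3 + 4.52*s^2 + 4.83*s - 0.86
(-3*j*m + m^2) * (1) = -3*j*m + m^2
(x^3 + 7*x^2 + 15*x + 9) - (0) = x^3 + 7*x^2 + 15*x + 9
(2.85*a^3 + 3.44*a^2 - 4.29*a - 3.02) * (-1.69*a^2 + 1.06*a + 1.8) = -4.8165*a^5 - 2.7926*a^4 + 16.0265*a^3 + 6.7484*a^2 - 10.9232*a - 5.436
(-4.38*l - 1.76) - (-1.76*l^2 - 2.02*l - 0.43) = 1.76*l^2 - 2.36*l - 1.33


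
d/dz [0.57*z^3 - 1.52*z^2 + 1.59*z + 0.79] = 1.71*z^2 - 3.04*z + 1.59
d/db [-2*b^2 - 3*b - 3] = -4*b - 3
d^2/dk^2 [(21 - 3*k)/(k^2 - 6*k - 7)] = -6/(k^3 + 3*k^2 + 3*k + 1)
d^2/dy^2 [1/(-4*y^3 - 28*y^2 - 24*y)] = (y*(3*y + 7)*(y^2 + 7*y + 6) - (3*y^2 + 14*y + 6)^2)/(2*y^3*(y^2 + 7*y + 6)^3)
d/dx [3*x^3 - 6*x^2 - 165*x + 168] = 9*x^2 - 12*x - 165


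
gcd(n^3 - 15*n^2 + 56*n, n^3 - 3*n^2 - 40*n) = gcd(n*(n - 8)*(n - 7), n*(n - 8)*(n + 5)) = n^2 - 8*n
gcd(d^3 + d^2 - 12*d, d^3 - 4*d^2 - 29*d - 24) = 1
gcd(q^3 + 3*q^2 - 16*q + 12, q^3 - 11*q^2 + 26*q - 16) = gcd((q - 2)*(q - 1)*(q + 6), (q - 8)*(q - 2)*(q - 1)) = q^2 - 3*q + 2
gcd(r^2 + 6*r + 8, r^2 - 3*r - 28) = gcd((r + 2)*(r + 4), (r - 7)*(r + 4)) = r + 4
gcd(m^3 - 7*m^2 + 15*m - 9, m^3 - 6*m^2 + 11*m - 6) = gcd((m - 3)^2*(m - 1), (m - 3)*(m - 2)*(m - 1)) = m^2 - 4*m + 3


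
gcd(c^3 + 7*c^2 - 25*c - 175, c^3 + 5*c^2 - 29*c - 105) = c^2 + 2*c - 35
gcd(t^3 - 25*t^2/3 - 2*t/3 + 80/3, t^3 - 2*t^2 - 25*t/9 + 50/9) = t^2 - t/3 - 10/3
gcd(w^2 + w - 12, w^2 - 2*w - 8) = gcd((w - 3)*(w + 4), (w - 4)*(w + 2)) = 1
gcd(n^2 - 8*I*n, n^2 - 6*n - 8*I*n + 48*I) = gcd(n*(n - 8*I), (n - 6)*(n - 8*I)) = n - 8*I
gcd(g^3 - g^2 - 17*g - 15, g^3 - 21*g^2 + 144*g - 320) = g - 5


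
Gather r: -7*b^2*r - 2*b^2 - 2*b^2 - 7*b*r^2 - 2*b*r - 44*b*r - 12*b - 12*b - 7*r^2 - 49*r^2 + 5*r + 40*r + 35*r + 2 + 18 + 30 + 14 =-4*b^2 - 24*b + r^2*(-7*b - 56) + r*(-7*b^2 - 46*b + 80) + 64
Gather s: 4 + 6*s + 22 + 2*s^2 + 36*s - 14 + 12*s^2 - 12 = 14*s^2 + 42*s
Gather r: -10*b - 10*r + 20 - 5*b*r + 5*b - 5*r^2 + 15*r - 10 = -5*b - 5*r^2 + r*(5 - 5*b) + 10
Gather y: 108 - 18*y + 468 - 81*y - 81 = 495 - 99*y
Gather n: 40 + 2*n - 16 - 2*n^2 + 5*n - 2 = -2*n^2 + 7*n + 22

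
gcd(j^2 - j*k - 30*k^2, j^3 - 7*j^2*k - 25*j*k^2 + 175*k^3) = j + 5*k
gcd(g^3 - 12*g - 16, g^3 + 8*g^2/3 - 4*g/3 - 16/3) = g^2 + 4*g + 4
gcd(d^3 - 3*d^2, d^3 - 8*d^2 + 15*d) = d^2 - 3*d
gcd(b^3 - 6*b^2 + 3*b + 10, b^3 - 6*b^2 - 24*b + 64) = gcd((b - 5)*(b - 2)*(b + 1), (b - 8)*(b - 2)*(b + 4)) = b - 2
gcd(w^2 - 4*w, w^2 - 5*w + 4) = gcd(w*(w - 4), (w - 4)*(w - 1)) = w - 4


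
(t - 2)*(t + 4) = t^2 + 2*t - 8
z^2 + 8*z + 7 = (z + 1)*(z + 7)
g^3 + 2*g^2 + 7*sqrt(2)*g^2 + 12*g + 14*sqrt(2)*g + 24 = (g + 2)*(g + sqrt(2))*(g + 6*sqrt(2))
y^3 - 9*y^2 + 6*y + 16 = (y - 8)*(y - 2)*(y + 1)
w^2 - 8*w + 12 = (w - 6)*(w - 2)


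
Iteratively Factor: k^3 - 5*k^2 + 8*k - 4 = (k - 2)*(k^2 - 3*k + 2) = (k - 2)*(k - 1)*(k - 2)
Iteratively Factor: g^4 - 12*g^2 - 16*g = (g)*(g^3 - 12*g - 16) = g*(g - 4)*(g^2 + 4*g + 4) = g*(g - 4)*(g + 2)*(g + 2)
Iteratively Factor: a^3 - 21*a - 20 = (a - 5)*(a^2 + 5*a + 4) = (a - 5)*(a + 4)*(a + 1)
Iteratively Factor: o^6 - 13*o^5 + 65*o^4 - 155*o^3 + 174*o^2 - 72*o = (o - 1)*(o^5 - 12*o^4 + 53*o^3 - 102*o^2 + 72*o) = (o - 2)*(o - 1)*(o^4 - 10*o^3 + 33*o^2 - 36*o) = (o - 3)*(o - 2)*(o - 1)*(o^3 - 7*o^2 + 12*o) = o*(o - 3)*(o - 2)*(o - 1)*(o^2 - 7*o + 12) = o*(o - 4)*(o - 3)*(o - 2)*(o - 1)*(o - 3)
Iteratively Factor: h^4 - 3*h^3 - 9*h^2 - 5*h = (h)*(h^3 - 3*h^2 - 9*h - 5) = h*(h - 5)*(h^2 + 2*h + 1) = h*(h - 5)*(h + 1)*(h + 1)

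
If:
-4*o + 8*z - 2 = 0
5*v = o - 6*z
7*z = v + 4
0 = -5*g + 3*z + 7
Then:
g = 17/10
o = 1/2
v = -1/2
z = 1/2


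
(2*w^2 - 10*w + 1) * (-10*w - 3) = -20*w^3 + 94*w^2 + 20*w - 3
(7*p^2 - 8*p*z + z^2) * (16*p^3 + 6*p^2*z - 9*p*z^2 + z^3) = 112*p^5 - 86*p^4*z - 95*p^3*z^2 + 85*p^2*z^3 - 17*p*z^4 + z^5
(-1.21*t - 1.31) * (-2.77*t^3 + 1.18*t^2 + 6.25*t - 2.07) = 3.3517*t^4 + 2.2009*t^3 - 9.1083*t^2 - 5.6828*t + 2.7117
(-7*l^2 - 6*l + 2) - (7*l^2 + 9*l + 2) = -14*l^2 - 15*l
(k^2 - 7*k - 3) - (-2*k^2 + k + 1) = 3*k^2 - 8*k - 4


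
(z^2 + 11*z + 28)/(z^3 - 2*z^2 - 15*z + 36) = (z + 7)/(z^2 - 6*z + 9)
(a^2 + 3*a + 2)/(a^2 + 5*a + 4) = (a + 2)/(a + 4)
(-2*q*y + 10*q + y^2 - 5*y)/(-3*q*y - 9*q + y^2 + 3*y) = (2*q*y - 10*q - y^2 + 5*y)/(3*q*y + 9*q - y^2 - 3*y)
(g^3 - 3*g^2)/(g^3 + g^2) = (g - 3)/(g + 1)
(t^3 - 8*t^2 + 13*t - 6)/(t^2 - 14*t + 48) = (t^2 - 2*t + 1)/(t - 8)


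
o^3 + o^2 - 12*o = o*(o - 3)*(o + 4)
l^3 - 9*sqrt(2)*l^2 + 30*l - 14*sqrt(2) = (l - 7*sqrt(2))*(l - sqrt(2))^2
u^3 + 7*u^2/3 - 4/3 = (u - 2/3)*(u + 1)*(u + 2)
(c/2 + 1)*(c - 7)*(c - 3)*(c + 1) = c^4/2 - 7*c^3/2 - 7*c^2/2 + 43*c/2 + 21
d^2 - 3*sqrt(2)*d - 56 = (d - 7*sqrt(2))*(d + 4*sqrt(2))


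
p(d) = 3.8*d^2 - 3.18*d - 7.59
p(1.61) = -2.86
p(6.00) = 110.13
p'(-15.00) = -117.18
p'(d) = 7.6*d - 3.18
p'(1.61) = 9.06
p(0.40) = -8.25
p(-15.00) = 895.11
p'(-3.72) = -31.45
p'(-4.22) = -35.25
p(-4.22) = 73.50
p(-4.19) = 72.45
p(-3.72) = 56.83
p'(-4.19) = -35.02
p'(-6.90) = -55.62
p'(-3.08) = -26.59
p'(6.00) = 42.42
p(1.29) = -5.37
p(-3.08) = 38.25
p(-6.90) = 195.27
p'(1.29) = 6.62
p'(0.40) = -0.14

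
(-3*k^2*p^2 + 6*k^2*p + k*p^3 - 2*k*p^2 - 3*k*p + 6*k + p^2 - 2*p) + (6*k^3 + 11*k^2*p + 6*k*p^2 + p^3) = 6*k^3 - 3*k^2*p^2 + 17*k^2*p + k*p^3 + 4*k*p^2 - 3*k*p + 6*k + p^3 + p^2 - 2*p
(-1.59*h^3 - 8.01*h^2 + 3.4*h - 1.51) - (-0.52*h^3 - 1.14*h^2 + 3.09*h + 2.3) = -1.07*h^3 - 6.87*h^2 + 0.31*h - 3.81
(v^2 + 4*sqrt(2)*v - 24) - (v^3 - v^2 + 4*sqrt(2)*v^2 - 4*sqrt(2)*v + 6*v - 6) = -v^3 - 4*sqrt(2)*v^2 + 2*v^2 - 6*v + 8*sqrt(2)*v - 18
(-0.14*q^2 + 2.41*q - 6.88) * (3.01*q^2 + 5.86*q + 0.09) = -0.4214*q^4 + 6.4337*q^3 - 6.59879999999999*q^2 - 40.0999*q - 0.6192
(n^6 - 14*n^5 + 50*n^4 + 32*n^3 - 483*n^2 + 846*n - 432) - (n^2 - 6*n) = n^6 - 14*n^5 + 50*n^4 + 32*n^3 - 484*n^2 + 852*n - 432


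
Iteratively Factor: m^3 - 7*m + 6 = (m - 2)*(m^2 + 2*m - 3) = (m - 2)*(m - 1)*(m + 3)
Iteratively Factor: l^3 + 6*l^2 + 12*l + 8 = (l + 2)*(l^2 + 4*l + 4) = (l + 2)^2*(l + 2)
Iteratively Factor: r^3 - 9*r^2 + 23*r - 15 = (r - 5)*(r^2 - 4*r + 3) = (r - 5)*(r - 3)*(r - 1)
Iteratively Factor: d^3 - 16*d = (d)*(d^2 - 16) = d*(d + 4)*(d - 4)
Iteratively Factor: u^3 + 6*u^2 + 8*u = (u)*(u^2 + 6*u + 8) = u*(u + 2)*(u + 4)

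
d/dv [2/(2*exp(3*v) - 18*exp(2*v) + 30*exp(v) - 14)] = 3*(-exp(2*v) + 6*exp(v) - 5)*exp(v)/(exp(3*v) - 9*exp(2*v) + 15*exp(v) - 7)^2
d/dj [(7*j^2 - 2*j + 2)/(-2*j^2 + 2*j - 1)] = 2*(5*j^2 - 3*j - 1)/(4*j^4 - 8*j^3 + 8*j^2 - 4*j + 1)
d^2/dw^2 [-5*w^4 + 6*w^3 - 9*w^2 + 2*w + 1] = -60*w^2 + 36*w - 18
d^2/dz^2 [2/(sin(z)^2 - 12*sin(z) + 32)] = 4*(-2*sin(z)^4 + 18*sin(z)^3 - 5*sin(z)^2 - 228*sin(z) + 112)/(sin(z)^2 - 12*sin(z) + 32)^3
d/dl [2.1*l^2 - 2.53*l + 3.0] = 4.2*l - 2.53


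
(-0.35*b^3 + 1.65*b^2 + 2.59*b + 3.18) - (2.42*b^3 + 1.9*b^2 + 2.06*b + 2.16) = -2.77*b^3 - 0.25*b^2 + 0.53*b + 1.02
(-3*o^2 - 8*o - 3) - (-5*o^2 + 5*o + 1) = 2*o^2 - 13*o - 4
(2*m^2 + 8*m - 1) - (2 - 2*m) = 2*m^2 + 10*m - 3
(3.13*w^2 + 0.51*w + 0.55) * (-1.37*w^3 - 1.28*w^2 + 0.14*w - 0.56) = -4.2881*w^5 - 4.7051*w^4 - 0.9681*w^3 - 2.3854*w^2 - 0.2086*w - 0.308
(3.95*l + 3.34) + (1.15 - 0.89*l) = 3.06*l + 4.49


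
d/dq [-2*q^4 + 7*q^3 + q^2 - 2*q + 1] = -8*q^3 + 21*q^2 + 2*q - 2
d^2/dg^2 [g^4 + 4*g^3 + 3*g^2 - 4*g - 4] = 12*g^2 + 24*g + 6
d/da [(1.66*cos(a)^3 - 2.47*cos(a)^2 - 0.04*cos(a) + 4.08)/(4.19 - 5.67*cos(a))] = (18.8244*cos(a)^3 - 34.8711*cos(a)^2 + 20.6986*cos(a) - 22.966)*sin(a)/(32.1489*cos(a)^2 - 47.5146*cos(a) + 17.5561)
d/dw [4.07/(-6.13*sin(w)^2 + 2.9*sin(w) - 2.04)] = (49.8982*sin(w) - 11.803)*cos(w)/(6.13*sin(w)^2 - 2.9*sin(w) + 2.04)^2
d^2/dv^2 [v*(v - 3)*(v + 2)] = 6*v - 2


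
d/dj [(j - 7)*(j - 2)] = 2*j - 9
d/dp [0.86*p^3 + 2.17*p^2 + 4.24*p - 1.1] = 2.58*p^2 + 4.34*p + 4.24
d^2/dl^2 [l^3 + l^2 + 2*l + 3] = 6*l + 2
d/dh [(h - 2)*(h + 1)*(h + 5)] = 3*h^2 + 8*h - 7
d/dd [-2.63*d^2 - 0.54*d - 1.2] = -5.26*d - 0.54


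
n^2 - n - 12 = (n - 4)*(n + 3)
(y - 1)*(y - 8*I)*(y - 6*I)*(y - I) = y^4 - y^3 - 15*I*y^3 - 62*y^2 + 15*I*y^2 + 62*y + 48*I*y - 48*I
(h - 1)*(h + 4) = h^2 + 3*h - 4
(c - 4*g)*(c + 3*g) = c^2 - c*g - 12*g^2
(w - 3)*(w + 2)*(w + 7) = w^3 + 6*w^2 - 13*w - 42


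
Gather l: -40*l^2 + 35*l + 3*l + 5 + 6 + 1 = -40*l^2 + 38*l + 12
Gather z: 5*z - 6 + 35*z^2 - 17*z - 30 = 35*z^2 - 12*z - 36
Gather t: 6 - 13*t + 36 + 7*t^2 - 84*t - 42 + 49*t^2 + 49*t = 56*t^2 - 48*t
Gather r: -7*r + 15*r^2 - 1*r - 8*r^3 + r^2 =-8*r^3 + 16*r^2 - 8*r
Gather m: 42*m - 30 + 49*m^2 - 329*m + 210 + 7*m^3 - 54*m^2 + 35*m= 7*m^3 - 5*m^2 - 252*m + 180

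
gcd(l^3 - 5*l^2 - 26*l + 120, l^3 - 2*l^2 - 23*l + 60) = l^2 + l - 20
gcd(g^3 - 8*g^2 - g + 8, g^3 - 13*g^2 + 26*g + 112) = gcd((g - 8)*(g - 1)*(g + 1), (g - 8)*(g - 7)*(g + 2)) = g - 8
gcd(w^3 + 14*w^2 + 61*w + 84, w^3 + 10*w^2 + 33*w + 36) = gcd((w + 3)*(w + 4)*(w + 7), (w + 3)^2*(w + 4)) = w^2 + 7*w + 12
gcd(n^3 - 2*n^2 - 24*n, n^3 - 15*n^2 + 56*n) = n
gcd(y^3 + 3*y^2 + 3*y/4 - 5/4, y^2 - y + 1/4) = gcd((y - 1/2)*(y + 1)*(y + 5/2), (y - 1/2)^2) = y - 1/2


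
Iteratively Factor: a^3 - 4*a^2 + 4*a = (a - 2)*(a^2 - 2*a) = (a - 2)^2*(a)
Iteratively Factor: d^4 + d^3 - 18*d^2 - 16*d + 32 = (d - 1)*(d^3 + 2*d^2 - 16*d - 32) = (d - 1)*(d + 4)*(d^2 - 2*d - 8) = (d - 4)*(d - 1)*(d + 4)*(d + 2)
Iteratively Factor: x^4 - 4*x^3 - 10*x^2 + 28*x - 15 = (x + 3)*(x^3 - 7*x^2 + 11*x - 5) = (x - 1)*(x + 3)*(x^2 - 6*x + 5) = (x - 1)^2*(x + 3)*(x - 5)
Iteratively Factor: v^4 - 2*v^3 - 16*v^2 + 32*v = (v - 2)*(v^3 - 16*v) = (v - 2)*(v + 4)*(v^2 - 4*v) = v*(v - 2)*(v + 4)*(v - 4)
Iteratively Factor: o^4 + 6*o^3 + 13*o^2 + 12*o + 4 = (o + 1)*(o^3 + 5*o^2 + 8*o + 4) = (o + 1)^2*(o^2 + 4*o + 4) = (o + 1)^2*(o + 2)*(o + 2)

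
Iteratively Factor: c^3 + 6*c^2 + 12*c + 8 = (c + 2)*(c^2 + 4*c + 4) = (c + 2)^2*(c + 2)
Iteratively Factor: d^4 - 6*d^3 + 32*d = (d + 2)*(d^3 - 8*d^2 + 16*d) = (d - 4)*(d + 2)*(d^2 - 4*d) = (d - 4)^2*(d + 2)*(d)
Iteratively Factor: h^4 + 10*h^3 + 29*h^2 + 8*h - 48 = (h + 3)*(h^3 + 7*h^2 + 8*h - 16) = (h - 1)*(h + 3)*(h^2 + 8*h + 16) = (h - 1)*(h + 3)*(h + 4)*(h + 4)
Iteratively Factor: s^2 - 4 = (s - 2)*(s + 2)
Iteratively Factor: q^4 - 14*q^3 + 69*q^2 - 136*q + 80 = (q - 5)*(q^3 - 9*q^2 + 24*q - 16) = (q - 5)*(q - 4)*(q^2 - 5*q + 4) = (q - 5)*(q - 4)*(q - 1)*(q - 4)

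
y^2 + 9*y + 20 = (y + 4)*(y + 5)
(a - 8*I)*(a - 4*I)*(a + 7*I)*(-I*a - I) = -I*a^4 - 5*a^3 - I*a^3 - 5*a^2 - 52*I*a^2 - 224*a - 52*I*a - 224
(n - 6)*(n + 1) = n^2 - 5*n - 6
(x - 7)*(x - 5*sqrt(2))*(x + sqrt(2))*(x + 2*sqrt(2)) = x^4 - 7*x^3 - 2*sqrt(2)*x^3 - 26*x^2 + 14*sqrt(2)*x^2 - 20*sqrt(2)*x + 182*x + 140*sqrt(2)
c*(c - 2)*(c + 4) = c^3 + 2*c^2 - 8*c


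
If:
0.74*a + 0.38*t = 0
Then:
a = -0.513513513513513*t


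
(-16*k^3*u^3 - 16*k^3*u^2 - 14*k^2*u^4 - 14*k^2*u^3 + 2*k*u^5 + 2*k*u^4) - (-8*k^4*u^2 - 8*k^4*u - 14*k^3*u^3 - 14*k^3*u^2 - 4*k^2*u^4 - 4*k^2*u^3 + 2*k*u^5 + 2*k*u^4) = 8*k^4*u^2 + 8*k^4*u - 2*k^3*u^3 - 2*k^3*u^2 - 10*k^2*u^4 - 10*k^2*u^3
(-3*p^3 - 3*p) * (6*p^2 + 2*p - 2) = -18*p^5 - 6*p^4 - 12*p^3 - 6*p^2 + 6*p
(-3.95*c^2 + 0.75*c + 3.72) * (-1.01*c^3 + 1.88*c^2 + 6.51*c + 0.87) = 3.9895*c^5 - 8.1835*c^4 - 28.0617*c^3 + 8.4396*c^2 + 24.8697*c + 3.2364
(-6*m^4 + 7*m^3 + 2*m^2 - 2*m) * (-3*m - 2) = 18*m^5 - 9*m^4 - 20*m^3 + 2*m^2 + 4*m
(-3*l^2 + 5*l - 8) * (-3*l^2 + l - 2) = 9*l^4 - 18*l^3 + 35*l^2 - 18*l + 16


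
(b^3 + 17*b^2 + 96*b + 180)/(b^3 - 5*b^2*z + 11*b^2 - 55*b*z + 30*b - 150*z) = (-b - 6)/(-b + 5*z)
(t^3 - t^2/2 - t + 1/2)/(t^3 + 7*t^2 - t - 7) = (t - 1/2)/(t + 7)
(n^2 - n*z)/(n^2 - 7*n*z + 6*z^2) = n/(n - 6*z)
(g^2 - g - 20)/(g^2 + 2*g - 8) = (g - 5)/(g - 2)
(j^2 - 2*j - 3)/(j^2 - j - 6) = (j + 1)/(j + 2)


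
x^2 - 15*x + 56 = (x - 8)*(x - 7)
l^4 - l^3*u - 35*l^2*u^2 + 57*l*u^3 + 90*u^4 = (l - 5*u)*(l - 3*u)*(l + u)*(l + 6*u)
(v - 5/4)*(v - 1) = v^2 - 9*v/4 + 5/4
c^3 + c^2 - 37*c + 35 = (c - 5)*(c - 1)*(c + 7)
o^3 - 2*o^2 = o^2*(o - 2)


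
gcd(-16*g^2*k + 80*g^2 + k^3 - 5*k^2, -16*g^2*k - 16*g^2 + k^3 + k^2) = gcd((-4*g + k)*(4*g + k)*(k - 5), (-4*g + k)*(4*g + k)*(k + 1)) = 16*g^2 - k^2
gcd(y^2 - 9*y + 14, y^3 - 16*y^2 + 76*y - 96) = y - 2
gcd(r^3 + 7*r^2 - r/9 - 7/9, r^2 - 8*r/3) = 1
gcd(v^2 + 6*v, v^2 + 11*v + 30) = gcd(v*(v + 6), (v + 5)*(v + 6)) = v + 6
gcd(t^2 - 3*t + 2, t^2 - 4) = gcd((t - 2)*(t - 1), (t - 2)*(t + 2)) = t - 2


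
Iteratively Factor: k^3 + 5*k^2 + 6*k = (k)*(k^2 + 5*k + 6) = k*(k + 3)*(k + 2)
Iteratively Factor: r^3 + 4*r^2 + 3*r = (r + 1)*(r^2 + 3*r) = r*(r + 1)*(r + 3)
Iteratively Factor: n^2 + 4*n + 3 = (n + 3)*(n + 1)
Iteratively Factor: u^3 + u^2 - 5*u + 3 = (u - 1)*(u^2 + 2*u - 3) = (u - 1)^2*(u + 3)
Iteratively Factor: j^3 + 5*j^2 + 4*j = (j + 4)*(j^2 + j) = (j + 1)*(j + 4)*(j)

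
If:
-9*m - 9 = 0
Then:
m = -1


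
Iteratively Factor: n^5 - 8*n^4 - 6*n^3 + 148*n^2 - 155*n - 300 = (n + 4)*(n^4 - 12*n^3 + 42*n^2 - 20*n - 75) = (n - 5)*(n + 4)*(n^3 - 7*n^2 + 7*n + 15) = (n - 5)^2*(n + 4)*(n^2 - 2*n - 3) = (n - 5)^2*(n - 3)*(n + 4)*(n + 1)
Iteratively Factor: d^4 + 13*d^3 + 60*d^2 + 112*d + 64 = (d + 4)*(d^3 + 9*d^2 + 24*d + 16) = (d + 4)^2*(d^2 + 5*d + 4) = (d + 1)*(d + 4)^2*(d + 4)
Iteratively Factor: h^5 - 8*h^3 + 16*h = (h)*(h^4 - 8*h^2 + 16) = h*(h - 2)*(h^3 + 2*h^2 - 4*h - 8) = h*(h - 2)^2*(h^2 + 4*h + 4) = h*(h - 2)^2*(h + 2)*(h + 2)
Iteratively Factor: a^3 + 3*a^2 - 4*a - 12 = (a + 3)*(a^2 - 4) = (a + 2)*(a + 3)*(a - 2)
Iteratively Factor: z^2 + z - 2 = (z - 1)*(z + 2)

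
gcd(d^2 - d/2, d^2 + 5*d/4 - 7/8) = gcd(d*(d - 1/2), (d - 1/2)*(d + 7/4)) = d - 1/2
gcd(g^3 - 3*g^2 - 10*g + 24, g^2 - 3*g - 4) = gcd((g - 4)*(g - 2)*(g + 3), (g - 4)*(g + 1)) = g - 4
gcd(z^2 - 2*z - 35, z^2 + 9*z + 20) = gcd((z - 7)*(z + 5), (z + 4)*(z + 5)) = z + 5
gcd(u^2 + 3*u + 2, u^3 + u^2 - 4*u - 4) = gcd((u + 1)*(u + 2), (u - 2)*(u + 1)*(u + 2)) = u^2 + 3*u + 2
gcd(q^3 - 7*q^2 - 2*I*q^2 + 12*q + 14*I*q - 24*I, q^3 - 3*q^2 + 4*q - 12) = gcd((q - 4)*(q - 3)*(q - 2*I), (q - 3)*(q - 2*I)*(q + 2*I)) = q^2 + q*(-3 - 2*I) + 6*I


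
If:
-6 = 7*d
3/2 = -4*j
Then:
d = -6/7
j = -3/8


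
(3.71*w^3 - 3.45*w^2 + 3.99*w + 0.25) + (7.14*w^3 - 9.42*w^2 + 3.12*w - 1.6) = 10.85*w^3 - 12.87*w^2 + 7.11*w - 1.35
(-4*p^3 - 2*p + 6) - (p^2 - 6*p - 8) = -4*p^3 - p^2 + 4*p + 14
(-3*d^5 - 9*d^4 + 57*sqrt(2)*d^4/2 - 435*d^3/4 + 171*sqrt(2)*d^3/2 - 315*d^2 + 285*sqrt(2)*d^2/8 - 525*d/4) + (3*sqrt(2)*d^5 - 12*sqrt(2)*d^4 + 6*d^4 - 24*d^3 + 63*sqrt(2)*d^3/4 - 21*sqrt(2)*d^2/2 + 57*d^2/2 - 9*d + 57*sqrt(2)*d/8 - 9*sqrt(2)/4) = -3*d^5 + 3*sqrt(2)*d^5 - 3*d^4 + 33*sqrt(2)*d^4/2 - 531*d^3/4 + 405*sqrt(2)*d^3/4 - 573*d^2/2 + 201*sqrt(2)*d^2/8 - 561*d/4 + 57*sqrt(2)*d/8 - 9*sqrt(2)/4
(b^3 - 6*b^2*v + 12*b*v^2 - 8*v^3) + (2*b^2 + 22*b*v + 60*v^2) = b^3 - 6*b^2*v + 2*b^2 + 12*b*v^2 + 22*b*v - 8*v^3 + 60*v^2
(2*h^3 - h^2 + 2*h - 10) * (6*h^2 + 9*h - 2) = 12*h^5 + 12*h^4 - h^3 - 40*h^2 - 94*h + 20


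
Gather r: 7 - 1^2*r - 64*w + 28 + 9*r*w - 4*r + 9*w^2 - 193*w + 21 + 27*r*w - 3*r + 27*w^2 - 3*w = r*(36*w - 8) + 36*w^2 - 260*w + 56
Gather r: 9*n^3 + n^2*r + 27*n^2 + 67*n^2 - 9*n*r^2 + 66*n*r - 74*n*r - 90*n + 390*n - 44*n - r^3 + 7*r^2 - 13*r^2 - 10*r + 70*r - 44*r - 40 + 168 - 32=9*n^3 + 94*n^2 + 256*n - r^3 + r^2*(-9*n - 6) + r*(n^2 - 8*n + 16) + 96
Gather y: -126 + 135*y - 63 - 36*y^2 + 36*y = -36*y^2 + 171*y - 189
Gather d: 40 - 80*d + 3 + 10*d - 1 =42 - 70*d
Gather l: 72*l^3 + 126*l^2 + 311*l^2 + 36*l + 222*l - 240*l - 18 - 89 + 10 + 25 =72*l^3 + 437*l^2 + 18*l - 72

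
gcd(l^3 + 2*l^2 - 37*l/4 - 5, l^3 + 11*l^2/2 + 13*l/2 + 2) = l^2 + 9*l/2 + 2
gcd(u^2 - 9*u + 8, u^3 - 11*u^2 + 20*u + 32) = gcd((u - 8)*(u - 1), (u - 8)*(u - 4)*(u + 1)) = u - 8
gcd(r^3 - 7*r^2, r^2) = r^2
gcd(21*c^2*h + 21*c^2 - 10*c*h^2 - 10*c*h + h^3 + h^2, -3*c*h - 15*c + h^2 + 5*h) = 3*c - h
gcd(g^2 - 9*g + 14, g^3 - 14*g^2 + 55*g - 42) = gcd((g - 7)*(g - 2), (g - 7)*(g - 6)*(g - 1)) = g - 7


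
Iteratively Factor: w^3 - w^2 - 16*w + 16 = (w + 4)*(w^2 - 5*w + 4) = (w - 4)*(w + 4)*(w - 1)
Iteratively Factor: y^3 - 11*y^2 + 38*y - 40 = (y - 5)*(y^2 - 6*y + 8) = (y - 5)*(y - 2)*(y - 4)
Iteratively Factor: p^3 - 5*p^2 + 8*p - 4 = (p - 2)*(p^2 - 3*p + 2) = (p - 2)^2*(p - 1)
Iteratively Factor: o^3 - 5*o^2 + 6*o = (o - 2)*(o^2 - 3*o) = o*(o - 2)*(o - 3)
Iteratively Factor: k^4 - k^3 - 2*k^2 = (k - 2)*(k^3 + k^2) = k*(k - 2)*(k^2 + k) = k^2*(k - 2)*(k + 1)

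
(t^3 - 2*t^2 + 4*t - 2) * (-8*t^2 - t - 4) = -8*t^5 + 15*t^4 - 34*t^3 + 20*t^2 - 14*t + 8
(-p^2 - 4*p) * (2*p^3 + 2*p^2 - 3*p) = -2*p^5 - 10*p^4 - 5*p^3 + 12*p^2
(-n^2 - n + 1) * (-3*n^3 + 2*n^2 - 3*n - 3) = 3*n^5 + n^4 - 2*n^3 + 8*n^2 - 3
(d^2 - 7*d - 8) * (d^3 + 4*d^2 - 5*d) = d^5 - 3*d^4 - 41*d^3 + 3*d^2 + 40*d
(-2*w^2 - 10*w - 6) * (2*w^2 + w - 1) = -4*w^4 - 22*w^3 - 20*w^2 + 4*w + 6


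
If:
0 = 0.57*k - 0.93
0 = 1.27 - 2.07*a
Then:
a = 0.61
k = 1.63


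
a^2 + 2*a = a*(a + 2)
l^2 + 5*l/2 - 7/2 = (l - 1)*(l + 7/2)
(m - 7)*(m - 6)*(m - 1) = m^3 - 14*m^2 + 55*m - 42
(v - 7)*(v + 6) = v^2 - v - 42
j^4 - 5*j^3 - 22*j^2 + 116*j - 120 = (j - 6)*(j - 2)^2*(j + 5)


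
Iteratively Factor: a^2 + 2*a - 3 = (a - 1)*(a + 3)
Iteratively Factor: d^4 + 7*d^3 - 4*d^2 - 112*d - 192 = (d + 4)*(d^3 + 3*d^2 - 16*d - 48) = (d + 4)^2*(d^2 - d - 12) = (d - 4)*(d + 4)^2*(d + 3)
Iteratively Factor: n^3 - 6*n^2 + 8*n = (n - 2)*(n^2 - 4*n) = (n - 4)*(n - 2)*(n)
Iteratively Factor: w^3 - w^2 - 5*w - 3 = (w - 3)*(w^2 + 2*w + 1) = (w - 3)*(w + 1)*(w + 1)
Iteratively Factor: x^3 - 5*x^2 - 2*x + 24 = (x + 2)*(x^2 - 7*x + 12) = (x - 4)*(x + 2)*(x - 3)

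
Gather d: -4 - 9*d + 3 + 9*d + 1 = 0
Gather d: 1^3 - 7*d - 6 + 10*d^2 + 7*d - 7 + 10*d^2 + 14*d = 20*d^2 + 14*d - 12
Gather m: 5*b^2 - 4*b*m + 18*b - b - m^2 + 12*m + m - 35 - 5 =5*b^2 + 17*b - m^2 + m*(13 - 4*b) - 40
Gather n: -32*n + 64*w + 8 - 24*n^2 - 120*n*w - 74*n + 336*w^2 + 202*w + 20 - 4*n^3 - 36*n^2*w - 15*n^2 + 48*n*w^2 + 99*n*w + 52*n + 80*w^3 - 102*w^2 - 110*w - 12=-4*n^3 + n^2*(-36*w - 39) + n*(48*w^2 - 21*w - 54) + 80*w^3 + 234*w^2 + 156*w + 16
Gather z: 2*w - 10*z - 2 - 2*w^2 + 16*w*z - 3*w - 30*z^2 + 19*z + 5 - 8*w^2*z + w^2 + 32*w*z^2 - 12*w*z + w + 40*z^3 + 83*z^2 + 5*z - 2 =-w^2 + 40*z^3 + z^2*(32*w + 53) + z*(-8*w^2 + 4*w + 14) + 1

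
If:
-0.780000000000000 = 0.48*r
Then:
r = -1.62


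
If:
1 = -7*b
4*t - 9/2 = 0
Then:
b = -1/7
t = 9/8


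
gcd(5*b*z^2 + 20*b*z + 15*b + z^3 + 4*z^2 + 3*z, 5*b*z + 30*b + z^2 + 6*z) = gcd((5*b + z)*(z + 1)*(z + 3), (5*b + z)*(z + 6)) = 5*b + z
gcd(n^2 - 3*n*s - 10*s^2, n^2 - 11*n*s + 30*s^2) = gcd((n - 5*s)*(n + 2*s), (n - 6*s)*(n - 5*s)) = -n + 5*s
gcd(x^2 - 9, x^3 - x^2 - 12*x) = x + 3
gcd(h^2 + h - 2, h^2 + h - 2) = h^2 + h - 2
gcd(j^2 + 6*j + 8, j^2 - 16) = j + 4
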